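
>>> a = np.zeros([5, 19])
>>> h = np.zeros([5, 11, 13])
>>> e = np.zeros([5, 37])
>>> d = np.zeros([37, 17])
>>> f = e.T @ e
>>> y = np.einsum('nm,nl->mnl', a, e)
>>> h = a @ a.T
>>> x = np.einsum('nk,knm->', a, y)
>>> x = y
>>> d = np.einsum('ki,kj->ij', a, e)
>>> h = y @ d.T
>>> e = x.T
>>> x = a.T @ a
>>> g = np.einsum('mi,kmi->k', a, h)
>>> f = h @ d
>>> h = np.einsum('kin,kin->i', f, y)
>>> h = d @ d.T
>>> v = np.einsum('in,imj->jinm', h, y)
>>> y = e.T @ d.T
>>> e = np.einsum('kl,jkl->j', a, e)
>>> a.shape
(5, 19)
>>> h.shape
(19, 19)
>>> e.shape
(37,)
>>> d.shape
(19, 37)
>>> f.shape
(19, 5, 37)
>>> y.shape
(19, 5, 19)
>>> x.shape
(19, 19)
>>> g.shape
(19,)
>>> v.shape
(37, 19, 19, 5)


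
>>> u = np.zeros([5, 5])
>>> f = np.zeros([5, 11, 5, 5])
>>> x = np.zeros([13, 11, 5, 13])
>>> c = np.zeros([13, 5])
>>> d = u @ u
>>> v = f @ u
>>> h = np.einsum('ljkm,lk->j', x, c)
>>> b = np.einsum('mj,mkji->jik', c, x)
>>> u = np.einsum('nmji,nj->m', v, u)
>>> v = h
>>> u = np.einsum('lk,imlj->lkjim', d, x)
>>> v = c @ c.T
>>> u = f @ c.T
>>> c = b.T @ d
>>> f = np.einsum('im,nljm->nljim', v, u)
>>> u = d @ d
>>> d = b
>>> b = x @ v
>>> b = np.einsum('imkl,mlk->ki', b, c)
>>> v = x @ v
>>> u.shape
(5, 5)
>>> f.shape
(5, 11, 5, 13, 13)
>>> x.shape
(13, 11, 5, 13)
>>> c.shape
(11, 13, 5)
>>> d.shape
(5, 13, 11)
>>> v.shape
(13, 11, 5, 13)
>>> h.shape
(11,)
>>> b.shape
(5, 13)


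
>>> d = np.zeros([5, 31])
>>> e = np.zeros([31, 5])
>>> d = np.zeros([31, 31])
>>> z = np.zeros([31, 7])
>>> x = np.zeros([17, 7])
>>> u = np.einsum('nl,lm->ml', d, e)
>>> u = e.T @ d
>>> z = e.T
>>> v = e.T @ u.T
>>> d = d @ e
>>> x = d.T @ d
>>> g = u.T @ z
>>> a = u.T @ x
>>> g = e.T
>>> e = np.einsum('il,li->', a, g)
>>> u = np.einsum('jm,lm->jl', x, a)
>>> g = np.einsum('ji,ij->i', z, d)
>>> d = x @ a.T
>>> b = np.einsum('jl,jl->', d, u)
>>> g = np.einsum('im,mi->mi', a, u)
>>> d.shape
(5, 31)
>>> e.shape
()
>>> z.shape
(5, 31)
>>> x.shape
(5, 5)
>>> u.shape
(5, 31)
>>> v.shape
(5, 5)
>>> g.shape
(5, 31)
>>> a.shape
(31, 5)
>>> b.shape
()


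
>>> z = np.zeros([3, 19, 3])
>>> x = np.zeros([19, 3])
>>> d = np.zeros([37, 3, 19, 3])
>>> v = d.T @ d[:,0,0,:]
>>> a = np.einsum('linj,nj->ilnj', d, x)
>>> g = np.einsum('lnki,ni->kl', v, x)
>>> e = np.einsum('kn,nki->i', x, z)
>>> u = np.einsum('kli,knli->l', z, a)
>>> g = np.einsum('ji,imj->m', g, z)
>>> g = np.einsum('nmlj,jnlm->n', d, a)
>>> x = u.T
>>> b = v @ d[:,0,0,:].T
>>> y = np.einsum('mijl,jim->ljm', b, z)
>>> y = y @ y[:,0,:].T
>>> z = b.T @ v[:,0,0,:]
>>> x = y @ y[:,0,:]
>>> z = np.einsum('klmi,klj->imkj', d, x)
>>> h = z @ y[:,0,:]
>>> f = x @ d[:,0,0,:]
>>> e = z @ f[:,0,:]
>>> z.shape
(3, 19, 37, 37)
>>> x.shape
(37, 3, 37)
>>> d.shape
(37, 3, 19, 3)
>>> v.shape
(3, 19, 3, 3)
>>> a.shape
(3, 37, 19, 3)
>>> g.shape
(37,)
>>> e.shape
(3, 19, 37, 3)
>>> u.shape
(19,)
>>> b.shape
(3, 19, 3, 37)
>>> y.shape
(37, 3, 37)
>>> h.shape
(3, 19, 37, 37)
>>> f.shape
(37, 3, 3)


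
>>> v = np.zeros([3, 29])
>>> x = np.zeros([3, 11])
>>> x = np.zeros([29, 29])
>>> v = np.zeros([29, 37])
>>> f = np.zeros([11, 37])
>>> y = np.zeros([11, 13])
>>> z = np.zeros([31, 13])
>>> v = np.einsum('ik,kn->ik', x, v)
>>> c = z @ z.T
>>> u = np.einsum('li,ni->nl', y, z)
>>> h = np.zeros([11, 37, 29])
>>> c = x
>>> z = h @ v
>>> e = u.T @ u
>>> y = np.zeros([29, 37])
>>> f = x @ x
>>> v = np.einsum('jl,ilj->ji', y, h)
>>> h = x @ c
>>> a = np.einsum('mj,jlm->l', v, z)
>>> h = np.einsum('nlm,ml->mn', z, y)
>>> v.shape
(29, 11)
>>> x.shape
(29, 29)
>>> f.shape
(29, 29)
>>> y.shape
(29, 37)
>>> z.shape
(11, 37, 29)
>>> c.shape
(29, 29)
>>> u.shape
(31, 11)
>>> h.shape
(29, 11)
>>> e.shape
(11, 11)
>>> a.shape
(37,)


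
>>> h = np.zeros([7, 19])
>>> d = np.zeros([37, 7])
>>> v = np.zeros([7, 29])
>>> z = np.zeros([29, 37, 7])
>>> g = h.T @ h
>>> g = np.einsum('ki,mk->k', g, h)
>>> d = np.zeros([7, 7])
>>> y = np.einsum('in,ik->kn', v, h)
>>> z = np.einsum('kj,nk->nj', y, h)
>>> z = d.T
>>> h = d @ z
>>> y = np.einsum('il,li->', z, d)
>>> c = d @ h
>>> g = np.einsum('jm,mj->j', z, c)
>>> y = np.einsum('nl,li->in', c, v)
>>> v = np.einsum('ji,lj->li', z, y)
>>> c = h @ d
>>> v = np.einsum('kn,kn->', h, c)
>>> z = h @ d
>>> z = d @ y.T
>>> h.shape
(7, 7)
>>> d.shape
(7, 7)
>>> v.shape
()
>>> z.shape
(7, 29)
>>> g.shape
(7,)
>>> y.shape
(29, 7)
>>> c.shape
(7, 7)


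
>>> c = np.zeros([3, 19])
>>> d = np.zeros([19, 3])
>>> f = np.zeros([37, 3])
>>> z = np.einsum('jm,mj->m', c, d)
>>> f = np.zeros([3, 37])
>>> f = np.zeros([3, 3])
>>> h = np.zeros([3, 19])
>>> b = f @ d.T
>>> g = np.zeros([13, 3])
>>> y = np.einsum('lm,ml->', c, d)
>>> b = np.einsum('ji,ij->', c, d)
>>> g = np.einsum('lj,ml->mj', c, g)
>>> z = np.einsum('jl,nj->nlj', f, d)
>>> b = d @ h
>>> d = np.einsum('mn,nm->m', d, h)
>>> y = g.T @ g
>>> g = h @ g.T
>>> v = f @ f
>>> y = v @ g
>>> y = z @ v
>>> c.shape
(3, 19)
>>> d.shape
(19,)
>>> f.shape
(3, 3)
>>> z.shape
(19, 3, 3)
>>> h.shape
(3, 19)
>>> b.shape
(19, 19)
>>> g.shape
(3, 13)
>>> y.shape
(19, 3, 3)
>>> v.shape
(3, 3)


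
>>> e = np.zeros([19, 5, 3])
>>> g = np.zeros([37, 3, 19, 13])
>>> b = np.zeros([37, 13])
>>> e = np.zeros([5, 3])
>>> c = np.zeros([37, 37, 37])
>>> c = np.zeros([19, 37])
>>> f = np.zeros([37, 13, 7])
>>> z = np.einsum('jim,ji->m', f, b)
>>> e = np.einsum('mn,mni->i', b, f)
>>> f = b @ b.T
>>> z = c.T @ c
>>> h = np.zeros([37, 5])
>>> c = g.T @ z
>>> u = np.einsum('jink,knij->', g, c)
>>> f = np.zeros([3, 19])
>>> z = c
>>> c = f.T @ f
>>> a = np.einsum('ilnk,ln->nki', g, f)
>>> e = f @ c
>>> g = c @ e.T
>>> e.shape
(3, 19)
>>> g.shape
(19, 3)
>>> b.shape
(37, 13)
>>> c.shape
(19, 19)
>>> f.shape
(3, 19)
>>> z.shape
(13, 19, 3, 37)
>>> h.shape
(37, 5)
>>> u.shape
()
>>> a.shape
(19, 13, 37)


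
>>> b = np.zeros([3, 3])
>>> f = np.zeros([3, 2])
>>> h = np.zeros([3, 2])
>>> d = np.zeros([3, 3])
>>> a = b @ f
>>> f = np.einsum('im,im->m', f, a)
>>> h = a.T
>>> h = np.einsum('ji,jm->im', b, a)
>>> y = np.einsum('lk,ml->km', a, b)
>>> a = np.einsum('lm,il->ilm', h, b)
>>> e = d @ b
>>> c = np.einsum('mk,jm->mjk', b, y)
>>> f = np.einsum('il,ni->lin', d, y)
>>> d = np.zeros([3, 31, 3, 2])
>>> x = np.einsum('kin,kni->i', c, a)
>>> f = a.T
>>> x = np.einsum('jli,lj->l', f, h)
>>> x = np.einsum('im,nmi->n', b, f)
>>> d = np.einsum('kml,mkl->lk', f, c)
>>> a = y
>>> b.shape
(3, 3)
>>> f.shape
(2, 3, 3)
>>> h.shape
(3, 2)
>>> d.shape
(3, 2)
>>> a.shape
(2, 3)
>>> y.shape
(2, 3)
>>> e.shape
(3, 3)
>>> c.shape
(3, 2, 3)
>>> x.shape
(2,)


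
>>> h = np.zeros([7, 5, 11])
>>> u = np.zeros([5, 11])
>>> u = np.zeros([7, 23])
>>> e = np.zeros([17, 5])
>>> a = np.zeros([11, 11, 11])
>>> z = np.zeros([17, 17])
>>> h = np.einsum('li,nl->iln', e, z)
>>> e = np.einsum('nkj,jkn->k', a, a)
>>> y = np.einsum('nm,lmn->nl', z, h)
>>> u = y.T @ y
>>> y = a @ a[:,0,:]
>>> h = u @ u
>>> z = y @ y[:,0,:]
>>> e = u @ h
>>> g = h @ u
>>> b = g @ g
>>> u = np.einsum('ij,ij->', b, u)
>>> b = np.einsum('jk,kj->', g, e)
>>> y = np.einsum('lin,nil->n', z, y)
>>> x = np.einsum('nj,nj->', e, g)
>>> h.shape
(5, 5)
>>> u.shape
()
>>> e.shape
(5, 5)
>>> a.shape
(11, 11, 11)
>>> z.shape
(11, 11, 11)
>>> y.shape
(11,)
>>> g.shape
(5, 5)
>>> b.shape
()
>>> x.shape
()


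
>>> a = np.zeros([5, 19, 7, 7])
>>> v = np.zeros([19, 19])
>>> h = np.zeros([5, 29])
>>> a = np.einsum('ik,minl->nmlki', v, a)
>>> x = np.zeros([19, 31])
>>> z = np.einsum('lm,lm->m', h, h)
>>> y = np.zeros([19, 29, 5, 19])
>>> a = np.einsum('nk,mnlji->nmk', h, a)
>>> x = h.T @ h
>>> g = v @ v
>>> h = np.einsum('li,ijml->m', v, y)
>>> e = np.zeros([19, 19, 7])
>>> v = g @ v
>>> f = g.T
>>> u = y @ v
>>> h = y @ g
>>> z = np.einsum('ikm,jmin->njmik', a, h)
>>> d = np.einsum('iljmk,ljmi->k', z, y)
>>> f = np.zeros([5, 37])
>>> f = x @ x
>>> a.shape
(5, 7, 29)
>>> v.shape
(19, 19)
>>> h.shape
(19, 29, 5, 19)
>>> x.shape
(29, 29)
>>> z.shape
(19, 19, 29, 5, 7)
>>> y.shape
(19, 29, 5, 19)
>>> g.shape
(19, 19)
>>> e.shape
(19, 19, 7)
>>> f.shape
(29, 29)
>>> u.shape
(19, 29, 5, 19)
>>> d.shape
(7,)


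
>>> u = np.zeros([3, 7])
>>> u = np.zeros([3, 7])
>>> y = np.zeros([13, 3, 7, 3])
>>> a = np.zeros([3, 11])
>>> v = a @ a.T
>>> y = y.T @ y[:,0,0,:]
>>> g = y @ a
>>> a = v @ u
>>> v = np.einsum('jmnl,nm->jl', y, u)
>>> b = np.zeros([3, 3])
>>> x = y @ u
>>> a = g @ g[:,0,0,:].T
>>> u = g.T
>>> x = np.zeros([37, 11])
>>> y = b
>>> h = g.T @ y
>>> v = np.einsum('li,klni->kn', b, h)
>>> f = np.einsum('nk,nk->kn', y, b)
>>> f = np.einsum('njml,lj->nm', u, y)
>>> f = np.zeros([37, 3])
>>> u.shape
(11, 3, 7, 3)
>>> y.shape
(3, 3)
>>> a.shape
(3, 7, 3, 3)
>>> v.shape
(11, 7)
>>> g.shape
(3, 7, 3, 11)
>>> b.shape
(3, 3)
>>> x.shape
(37, 11)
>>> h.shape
(11, 3, 7, 3)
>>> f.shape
(37, 3)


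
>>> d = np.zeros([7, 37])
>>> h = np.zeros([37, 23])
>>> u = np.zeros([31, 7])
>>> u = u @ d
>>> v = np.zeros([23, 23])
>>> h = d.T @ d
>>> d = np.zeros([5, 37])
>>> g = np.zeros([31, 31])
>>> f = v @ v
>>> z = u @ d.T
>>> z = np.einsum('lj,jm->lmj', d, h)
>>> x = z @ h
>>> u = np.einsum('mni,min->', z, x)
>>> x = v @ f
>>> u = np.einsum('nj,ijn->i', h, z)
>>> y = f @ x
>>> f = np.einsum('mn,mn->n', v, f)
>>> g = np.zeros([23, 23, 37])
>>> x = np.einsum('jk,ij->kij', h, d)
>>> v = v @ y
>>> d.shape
(5, 37)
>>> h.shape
(37, 37)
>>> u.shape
(5,)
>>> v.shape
(23, 23)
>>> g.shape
(23, 23, 37)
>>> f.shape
(23,)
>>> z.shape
(5, 37, 37)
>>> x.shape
(37, 5, 37)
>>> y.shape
(23, 23)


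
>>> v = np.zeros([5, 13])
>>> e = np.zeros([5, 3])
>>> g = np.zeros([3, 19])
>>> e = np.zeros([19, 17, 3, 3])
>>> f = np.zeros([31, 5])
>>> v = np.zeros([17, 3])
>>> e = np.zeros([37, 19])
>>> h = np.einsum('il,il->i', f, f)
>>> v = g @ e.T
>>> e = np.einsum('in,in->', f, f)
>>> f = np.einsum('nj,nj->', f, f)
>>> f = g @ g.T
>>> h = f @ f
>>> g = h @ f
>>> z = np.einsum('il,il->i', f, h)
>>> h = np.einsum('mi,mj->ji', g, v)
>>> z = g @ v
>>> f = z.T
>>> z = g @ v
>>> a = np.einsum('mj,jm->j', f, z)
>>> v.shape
(3, 37)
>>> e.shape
()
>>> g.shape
(3, 3)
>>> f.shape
(37, 3)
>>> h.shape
(37, 3)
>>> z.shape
(3, 37)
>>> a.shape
(3,)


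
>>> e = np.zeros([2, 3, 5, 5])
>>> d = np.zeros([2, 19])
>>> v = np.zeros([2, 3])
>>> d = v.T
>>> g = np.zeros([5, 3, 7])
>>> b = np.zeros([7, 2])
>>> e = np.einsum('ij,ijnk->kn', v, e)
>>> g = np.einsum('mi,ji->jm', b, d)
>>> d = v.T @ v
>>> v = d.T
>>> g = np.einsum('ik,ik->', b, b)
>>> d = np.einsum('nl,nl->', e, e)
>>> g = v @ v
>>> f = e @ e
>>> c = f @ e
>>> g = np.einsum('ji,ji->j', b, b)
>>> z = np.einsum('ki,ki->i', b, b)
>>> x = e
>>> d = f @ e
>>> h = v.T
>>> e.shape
(5, 5)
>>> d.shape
(5, 5)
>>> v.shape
(3, 3)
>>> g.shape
(7,)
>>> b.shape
(7, 2)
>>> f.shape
(5, 5)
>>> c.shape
(5, 5)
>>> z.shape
(2,)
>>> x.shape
(5, 5)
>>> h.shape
(3, 3)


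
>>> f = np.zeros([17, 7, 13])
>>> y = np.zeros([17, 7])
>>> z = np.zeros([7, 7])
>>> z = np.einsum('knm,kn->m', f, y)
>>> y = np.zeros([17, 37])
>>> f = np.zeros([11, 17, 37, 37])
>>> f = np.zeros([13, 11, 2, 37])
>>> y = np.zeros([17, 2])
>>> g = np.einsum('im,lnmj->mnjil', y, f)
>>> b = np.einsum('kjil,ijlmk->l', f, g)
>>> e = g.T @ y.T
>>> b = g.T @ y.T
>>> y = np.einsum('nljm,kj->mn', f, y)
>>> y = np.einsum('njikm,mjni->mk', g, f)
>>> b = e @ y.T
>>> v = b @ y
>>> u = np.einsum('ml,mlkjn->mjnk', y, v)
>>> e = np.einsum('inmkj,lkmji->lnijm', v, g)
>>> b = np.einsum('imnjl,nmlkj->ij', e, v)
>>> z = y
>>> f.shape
(13, 11, 2, 37)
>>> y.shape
(13, 17)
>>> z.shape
(13, 17)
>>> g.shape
(2, 11, 37, 17, 13)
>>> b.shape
(2, 17)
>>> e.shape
(2, 17, 13, 17, 37)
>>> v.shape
(13, 17, 37, 11, 17)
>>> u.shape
(13, 11, 17, 37)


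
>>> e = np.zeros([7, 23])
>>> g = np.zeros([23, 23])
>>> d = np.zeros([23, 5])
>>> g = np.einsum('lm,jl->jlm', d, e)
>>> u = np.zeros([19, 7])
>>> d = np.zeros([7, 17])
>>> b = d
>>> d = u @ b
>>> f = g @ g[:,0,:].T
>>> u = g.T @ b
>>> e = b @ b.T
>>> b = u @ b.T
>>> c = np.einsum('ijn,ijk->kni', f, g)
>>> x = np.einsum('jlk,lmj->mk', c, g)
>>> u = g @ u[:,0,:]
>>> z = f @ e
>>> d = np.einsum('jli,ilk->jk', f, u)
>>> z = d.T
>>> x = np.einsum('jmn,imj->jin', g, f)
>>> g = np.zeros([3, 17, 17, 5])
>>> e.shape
(7, 7)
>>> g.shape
(3, 17, 17, 5)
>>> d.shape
(7, 17)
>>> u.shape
(7, 23, 17)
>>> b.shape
(5, 23, 7)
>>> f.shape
(7, 23, 7)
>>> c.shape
(5, 7, 7)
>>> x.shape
(7, 7, 5)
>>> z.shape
(17, 7)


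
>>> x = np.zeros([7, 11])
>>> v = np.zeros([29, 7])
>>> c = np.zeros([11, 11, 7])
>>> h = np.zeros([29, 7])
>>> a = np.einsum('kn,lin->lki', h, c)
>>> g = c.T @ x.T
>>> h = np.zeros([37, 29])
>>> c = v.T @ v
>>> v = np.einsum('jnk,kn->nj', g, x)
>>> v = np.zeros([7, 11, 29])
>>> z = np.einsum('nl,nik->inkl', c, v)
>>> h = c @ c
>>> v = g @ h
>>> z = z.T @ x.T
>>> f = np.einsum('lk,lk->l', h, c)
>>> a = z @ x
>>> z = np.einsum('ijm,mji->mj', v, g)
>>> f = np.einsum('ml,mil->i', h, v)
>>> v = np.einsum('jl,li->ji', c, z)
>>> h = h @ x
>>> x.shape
(7, 11)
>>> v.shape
(7, 11)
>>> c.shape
(7, 7)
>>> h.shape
(7, 11)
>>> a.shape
(7, 29, 7, 11)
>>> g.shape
(7, 11, 7)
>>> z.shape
(7, 11)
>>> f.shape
(11,)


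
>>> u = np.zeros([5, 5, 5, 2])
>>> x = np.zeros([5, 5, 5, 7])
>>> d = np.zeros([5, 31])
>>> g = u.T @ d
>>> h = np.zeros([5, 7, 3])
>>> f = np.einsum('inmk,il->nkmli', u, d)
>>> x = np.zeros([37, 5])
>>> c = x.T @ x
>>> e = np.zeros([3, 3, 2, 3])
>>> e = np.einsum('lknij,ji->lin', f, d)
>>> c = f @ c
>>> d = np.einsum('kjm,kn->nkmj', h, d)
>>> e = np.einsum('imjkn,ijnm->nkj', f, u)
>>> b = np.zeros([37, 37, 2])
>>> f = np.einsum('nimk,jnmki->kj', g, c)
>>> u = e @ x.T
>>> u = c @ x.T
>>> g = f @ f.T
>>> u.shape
(5, 2, 5, 31, 37)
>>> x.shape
(37, 5)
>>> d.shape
(31, 5, 3, 7)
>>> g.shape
(31, 31)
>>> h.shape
(5, 7, 3)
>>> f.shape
(31, 5)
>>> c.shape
(5, 2, 5, 31, 5)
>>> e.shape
(5, 31, 5)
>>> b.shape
(37, 37, 2)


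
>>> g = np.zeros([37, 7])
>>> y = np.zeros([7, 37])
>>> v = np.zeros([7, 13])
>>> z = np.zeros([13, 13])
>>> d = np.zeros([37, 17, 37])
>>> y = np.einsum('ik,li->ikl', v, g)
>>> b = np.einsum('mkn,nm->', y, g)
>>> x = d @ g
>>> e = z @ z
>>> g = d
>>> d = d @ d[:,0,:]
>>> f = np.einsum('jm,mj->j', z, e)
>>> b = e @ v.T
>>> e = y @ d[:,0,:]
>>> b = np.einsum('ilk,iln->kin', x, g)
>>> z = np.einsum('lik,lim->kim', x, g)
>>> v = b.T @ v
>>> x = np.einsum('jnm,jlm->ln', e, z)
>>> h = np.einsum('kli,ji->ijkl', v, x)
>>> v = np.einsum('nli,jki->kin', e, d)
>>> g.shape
(37, 17, 37)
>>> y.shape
(7, 13, 37)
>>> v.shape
(17, 37, 7)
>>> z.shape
(7, 17, 37)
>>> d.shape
(37, 17, 37)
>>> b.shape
(7, 37, 37)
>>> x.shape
(17, 13)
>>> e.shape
(7, 13, 37)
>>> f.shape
(13,)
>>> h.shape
(13, 17, 37, 37)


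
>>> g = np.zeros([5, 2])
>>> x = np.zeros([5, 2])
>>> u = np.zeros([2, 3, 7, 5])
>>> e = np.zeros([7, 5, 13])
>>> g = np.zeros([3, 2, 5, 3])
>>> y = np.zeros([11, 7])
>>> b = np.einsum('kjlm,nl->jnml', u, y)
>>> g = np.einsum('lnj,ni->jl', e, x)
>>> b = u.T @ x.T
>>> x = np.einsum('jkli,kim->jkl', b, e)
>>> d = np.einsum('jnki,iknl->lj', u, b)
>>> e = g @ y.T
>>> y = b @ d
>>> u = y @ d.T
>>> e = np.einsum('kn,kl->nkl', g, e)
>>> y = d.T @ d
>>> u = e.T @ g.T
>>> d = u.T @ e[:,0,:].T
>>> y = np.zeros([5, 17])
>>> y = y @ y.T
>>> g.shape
(13, 7)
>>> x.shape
(5, 7, 3)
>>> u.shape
(11, 13, 13)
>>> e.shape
(7, 13, 11)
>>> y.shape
(5, 5)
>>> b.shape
(5, 7, 3, 5)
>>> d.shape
(13, 13, 7)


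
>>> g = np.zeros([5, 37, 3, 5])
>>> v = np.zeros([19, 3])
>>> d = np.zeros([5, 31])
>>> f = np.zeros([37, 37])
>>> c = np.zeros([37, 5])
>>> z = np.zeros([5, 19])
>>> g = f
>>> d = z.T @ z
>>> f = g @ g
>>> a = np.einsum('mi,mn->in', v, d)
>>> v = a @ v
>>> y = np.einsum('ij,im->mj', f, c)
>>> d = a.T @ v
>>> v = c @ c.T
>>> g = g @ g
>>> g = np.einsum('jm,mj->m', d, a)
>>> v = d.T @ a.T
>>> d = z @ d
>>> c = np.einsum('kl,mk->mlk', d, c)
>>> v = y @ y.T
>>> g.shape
(3,)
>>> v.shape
(5, 5)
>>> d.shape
(5, 3)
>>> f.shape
(37, 37)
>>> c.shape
(37, 3, 5)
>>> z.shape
(5, 19)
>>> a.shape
(3, 19)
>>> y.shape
(5, 37)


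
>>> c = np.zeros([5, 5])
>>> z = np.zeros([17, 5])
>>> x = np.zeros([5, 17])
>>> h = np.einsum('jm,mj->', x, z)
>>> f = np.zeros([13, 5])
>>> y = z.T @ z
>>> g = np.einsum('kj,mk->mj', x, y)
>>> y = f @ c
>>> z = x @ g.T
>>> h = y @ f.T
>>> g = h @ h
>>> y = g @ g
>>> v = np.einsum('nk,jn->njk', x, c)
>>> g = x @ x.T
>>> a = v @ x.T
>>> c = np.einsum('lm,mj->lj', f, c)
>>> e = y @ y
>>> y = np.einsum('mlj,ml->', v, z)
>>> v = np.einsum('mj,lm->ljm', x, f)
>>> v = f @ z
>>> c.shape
(13, 5)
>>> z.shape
(5, 5)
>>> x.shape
(5, 17)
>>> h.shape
(13, 13)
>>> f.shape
(13, 5)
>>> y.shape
()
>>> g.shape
(5, 5)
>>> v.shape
(13, 5)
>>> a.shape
(5, 5, 5)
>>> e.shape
(13, 13)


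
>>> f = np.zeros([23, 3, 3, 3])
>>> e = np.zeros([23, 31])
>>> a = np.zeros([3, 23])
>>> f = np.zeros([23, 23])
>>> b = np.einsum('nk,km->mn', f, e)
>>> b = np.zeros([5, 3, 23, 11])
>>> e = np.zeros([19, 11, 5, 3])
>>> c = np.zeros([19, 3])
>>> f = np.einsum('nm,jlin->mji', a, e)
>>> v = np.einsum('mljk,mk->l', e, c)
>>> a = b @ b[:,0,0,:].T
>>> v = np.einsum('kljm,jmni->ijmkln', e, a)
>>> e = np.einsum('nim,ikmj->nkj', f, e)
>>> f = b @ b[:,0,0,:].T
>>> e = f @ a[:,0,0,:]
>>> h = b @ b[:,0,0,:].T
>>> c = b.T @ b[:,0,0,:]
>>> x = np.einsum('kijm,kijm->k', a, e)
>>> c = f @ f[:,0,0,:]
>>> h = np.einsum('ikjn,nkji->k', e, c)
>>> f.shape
(5, 3, 23, 5)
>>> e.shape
(5, 3, 23, 5)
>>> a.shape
(5, 3, 23, 5)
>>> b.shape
(5, 3, 23, 11)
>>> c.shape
(5, 3, 23, 5)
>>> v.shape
(5, 5, 3, 19, 11, 23)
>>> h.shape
(3,)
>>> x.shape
(5,)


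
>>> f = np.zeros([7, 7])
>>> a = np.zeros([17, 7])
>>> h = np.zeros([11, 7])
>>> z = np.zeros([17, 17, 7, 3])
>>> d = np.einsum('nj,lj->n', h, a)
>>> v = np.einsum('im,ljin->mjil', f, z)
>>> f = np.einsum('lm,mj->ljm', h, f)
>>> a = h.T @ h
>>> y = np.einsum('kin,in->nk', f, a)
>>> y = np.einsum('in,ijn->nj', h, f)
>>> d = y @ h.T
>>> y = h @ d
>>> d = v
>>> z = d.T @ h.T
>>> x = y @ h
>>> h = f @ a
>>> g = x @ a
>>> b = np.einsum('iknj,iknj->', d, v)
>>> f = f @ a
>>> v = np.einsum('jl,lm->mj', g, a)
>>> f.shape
(11, 7, 7)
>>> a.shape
(7, 7)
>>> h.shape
(11, 7, 7)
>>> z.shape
(17, 7, 17, 11)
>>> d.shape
(7, 17, 7, 17)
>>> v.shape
(7, 11)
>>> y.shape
(11, 11)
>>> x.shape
(11, 7)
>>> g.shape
(11, 7)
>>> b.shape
()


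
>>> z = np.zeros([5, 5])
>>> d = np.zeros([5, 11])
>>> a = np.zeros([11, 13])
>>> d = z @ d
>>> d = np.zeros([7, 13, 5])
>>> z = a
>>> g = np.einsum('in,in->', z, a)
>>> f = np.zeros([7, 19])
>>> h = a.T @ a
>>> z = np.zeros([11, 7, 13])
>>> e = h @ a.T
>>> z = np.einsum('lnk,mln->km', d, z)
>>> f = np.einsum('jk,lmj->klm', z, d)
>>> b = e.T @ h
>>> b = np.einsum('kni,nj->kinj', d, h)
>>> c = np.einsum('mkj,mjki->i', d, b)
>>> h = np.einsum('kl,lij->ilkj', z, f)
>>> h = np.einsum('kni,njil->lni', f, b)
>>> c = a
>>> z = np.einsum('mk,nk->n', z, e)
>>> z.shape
(13,)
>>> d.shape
(7, 13, 5)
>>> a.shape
(11, 13)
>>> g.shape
()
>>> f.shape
(11, 7, 13)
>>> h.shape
(13, 7, 13)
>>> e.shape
(13, 11)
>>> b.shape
(7, 5, 13, 13)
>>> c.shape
(11, 13)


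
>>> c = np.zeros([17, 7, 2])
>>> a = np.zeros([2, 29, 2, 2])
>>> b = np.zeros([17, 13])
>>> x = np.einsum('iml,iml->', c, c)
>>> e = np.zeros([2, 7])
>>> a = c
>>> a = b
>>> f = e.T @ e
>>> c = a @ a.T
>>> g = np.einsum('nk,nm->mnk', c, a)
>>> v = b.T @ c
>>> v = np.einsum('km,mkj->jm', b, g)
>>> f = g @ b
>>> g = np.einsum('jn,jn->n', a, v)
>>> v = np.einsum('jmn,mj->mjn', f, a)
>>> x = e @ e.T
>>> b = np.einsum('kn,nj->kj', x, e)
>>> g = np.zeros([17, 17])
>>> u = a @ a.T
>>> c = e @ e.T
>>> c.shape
(2, 2)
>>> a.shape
(17, 13)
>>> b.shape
(2, 7)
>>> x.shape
(2, 2)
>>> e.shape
(2, 7)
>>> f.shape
(13, 17, 13)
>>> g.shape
(17, 17)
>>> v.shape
(17, 13, 13)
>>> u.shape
(17, 17)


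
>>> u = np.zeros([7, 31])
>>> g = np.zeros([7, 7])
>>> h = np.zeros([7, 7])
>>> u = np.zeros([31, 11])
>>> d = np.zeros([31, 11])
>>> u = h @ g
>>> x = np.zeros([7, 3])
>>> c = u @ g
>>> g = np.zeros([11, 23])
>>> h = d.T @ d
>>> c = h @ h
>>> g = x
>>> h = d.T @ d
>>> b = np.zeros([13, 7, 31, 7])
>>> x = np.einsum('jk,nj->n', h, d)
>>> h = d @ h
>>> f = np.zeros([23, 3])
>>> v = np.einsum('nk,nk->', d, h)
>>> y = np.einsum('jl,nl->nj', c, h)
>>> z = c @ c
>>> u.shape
(7, 7)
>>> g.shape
(7, 3)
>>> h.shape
(31, 11)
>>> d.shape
(31, 11)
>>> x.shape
(31,)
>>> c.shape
(11, 11)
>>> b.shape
(13, 7, 31, 7)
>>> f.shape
(23, 3)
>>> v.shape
()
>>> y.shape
(31, 11)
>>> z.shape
(11, 11)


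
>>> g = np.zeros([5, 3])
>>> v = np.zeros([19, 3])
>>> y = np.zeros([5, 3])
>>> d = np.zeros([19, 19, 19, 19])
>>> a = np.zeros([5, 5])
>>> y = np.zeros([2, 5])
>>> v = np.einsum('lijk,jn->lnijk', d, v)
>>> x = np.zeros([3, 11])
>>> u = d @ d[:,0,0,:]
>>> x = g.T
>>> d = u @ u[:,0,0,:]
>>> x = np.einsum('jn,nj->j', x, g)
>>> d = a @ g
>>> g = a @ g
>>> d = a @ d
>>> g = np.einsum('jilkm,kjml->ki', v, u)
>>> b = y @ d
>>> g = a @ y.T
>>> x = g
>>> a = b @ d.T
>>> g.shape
(5, 2)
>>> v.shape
(19, 3, 19, 19, 19)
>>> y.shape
(2, 5)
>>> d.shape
(5, 3)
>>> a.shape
(2, 5)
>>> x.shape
(5, 2)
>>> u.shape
(19, 19, 19, 19)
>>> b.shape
(2, 3)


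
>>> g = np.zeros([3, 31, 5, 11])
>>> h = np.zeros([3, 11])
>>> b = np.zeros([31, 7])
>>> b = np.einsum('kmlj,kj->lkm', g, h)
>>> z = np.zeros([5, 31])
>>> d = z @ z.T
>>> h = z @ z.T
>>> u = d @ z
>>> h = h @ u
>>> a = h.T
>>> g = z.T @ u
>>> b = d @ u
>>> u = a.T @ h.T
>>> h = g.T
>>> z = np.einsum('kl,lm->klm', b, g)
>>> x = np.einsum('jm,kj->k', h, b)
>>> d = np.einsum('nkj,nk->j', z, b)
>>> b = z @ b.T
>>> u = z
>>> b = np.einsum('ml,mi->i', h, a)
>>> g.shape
(31, 31)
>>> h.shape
(31, 31)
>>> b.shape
(5,)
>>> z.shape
(5, 31, 31)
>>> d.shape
(31,)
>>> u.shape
(5, 31, 31)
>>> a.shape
(31, 5)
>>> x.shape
(5,)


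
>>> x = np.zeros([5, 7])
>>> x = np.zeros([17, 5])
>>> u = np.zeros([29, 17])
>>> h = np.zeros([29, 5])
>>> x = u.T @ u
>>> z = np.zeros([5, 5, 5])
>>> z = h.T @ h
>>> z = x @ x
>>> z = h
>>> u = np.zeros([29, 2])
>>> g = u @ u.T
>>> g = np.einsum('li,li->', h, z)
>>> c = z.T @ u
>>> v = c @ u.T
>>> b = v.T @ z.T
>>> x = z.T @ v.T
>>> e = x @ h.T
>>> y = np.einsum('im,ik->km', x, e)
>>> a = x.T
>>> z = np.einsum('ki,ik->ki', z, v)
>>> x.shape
(5, 5)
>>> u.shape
(29, 2)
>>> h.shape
(29, 5)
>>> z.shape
(29, 5)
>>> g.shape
()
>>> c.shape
(5, 2)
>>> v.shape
(5, 29)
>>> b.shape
(29, 29)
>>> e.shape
(5, 29)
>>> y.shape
(29, 5)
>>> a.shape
(5, 5)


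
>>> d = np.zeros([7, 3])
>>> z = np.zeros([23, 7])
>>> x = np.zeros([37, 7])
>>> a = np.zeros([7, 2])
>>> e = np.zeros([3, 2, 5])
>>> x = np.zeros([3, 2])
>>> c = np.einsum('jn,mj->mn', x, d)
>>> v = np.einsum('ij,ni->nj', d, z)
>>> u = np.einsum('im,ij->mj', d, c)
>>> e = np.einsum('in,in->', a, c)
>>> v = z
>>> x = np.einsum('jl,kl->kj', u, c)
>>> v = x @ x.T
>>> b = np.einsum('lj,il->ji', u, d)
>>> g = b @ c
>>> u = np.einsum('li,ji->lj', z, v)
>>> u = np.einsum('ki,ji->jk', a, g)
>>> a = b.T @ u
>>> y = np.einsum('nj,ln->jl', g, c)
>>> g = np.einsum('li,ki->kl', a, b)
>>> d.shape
(7, 3)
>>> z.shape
(23, 7)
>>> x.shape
(7, 3)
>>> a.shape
(7, 7)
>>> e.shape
()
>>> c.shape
(7, 2)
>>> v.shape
(7, 7)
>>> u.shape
(2, 7)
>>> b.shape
(2, 7)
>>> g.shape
(2, 7)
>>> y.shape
(2, 7)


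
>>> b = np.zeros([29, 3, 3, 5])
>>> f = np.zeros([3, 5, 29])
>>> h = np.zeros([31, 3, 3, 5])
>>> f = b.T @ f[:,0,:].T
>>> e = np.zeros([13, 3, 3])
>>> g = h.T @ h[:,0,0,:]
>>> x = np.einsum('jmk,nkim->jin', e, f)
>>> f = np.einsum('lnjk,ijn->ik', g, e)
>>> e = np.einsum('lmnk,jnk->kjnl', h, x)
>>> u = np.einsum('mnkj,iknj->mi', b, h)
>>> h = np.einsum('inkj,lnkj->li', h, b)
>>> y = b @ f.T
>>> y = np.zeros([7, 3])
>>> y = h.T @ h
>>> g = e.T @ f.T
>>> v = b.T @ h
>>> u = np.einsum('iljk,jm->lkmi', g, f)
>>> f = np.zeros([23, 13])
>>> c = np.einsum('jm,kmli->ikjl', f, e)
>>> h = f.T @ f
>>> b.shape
(29, 3, 3, 5)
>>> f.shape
(23, 13)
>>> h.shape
(13, 13)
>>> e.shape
(5, 13, 3, 31)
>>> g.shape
(31, 3, 13, 13)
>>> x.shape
(13, 3, 5)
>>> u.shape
(3, 13, 5, 31)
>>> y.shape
(31, 31)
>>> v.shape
(5, 3, 3, 31)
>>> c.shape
(31, 5, 23, 3)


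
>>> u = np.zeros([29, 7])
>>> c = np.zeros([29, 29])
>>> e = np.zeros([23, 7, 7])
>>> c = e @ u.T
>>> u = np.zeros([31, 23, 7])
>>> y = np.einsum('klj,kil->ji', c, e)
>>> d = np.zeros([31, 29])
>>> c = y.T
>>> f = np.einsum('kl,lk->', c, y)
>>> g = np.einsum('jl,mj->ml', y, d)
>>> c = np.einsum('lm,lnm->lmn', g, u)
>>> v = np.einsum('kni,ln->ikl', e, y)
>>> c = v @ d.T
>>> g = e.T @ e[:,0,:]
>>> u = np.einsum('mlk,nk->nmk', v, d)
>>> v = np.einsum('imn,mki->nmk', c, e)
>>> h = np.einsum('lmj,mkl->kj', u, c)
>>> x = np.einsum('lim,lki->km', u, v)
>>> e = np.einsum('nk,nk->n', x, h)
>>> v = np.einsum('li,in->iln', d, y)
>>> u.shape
(31, 7, 29)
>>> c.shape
(7, 23, 31)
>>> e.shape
(23,)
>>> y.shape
(29, 7)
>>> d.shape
(31, 29)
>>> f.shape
()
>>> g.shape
(7, 7, 7)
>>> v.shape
(29, 31, 7)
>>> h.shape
(23, 29)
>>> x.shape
(23, 29)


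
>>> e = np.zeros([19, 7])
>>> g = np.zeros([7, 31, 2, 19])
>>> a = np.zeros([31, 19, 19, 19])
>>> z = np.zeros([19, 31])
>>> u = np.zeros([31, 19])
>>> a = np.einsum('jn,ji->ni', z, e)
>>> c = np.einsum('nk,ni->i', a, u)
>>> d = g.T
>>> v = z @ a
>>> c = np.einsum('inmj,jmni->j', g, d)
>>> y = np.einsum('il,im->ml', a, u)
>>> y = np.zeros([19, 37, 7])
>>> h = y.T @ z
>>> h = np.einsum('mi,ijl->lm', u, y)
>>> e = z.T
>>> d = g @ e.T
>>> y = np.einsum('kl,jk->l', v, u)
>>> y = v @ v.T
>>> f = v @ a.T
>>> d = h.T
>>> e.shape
(31, 19)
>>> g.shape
(7, 31, 2, 19)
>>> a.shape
(31, 7)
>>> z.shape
(19, 31)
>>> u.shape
(31, 19)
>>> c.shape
(19,)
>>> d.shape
(31, 7)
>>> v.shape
(19, 7)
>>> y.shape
(19, 19)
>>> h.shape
(7, 31)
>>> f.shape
(19, 31)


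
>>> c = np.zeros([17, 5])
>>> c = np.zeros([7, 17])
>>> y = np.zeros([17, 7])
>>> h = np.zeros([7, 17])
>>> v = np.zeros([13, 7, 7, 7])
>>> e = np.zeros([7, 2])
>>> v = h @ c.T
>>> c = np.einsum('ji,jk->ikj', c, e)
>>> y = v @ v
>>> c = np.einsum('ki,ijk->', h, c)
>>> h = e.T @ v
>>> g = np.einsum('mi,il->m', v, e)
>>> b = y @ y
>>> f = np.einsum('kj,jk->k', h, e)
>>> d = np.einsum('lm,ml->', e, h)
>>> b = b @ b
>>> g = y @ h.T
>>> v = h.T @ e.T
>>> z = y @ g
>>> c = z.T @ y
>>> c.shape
(2, 7)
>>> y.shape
(7, 7)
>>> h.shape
(2, 7)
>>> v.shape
(7, 7)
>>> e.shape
(7, 2)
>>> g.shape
(7, 2)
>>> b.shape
(7, 7)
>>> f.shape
(2,)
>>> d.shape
()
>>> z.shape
(7, 2)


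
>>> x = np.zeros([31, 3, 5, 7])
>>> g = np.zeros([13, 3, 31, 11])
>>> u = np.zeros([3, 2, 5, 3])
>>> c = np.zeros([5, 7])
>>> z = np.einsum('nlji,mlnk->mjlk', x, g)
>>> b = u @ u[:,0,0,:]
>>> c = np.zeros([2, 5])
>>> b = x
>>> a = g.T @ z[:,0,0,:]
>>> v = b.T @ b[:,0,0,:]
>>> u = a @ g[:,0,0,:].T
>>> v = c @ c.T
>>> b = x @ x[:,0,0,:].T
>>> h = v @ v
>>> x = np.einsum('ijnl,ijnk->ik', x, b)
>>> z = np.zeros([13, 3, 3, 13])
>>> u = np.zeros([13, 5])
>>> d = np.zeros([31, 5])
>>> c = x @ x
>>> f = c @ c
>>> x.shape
(31, 31)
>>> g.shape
(13, 3, 31, 11)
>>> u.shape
(13, 5)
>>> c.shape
(31, 31)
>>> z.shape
(13, 3, 3, 13)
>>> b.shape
(31, 3, 5, 31)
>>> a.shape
(11, 31, 3, 11)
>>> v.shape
(2, 2)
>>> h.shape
(2, 2)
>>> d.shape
(31, 5)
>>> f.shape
(31, 31)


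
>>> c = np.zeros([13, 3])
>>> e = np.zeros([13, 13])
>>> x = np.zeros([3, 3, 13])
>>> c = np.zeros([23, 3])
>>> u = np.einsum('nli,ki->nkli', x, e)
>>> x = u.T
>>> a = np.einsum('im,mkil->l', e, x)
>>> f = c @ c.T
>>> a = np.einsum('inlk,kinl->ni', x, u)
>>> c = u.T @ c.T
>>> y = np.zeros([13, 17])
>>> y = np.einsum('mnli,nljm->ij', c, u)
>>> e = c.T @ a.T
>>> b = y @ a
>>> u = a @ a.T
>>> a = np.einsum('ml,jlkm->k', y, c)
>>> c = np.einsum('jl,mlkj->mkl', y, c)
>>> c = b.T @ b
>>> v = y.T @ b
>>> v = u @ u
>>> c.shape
(13, 13)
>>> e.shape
(23, 13, 3, 3)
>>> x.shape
(13, 3, 13, 3)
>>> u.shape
(3, 3)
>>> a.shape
(13,)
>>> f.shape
(23, 23)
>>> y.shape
(23, 3)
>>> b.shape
(23, 13)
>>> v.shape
(3, 3)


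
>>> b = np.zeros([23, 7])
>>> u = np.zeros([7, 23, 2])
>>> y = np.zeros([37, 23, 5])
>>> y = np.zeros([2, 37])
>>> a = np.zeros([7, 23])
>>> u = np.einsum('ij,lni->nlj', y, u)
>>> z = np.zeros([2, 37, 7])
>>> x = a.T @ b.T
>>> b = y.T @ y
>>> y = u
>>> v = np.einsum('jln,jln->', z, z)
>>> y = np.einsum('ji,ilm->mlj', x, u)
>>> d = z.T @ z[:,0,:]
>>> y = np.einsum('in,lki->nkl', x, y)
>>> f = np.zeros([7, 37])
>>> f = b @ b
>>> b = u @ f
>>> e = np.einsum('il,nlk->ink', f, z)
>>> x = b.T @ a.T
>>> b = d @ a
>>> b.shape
(7, 37, 23)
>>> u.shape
(23, 7, 37)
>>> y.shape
(23, 7, 37)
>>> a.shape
(7, 23)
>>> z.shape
(2, 37, 7)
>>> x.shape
(37, 7, 7)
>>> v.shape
()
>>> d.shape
(7, 37, 7)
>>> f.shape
(37, 37)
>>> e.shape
(37, 2, 7)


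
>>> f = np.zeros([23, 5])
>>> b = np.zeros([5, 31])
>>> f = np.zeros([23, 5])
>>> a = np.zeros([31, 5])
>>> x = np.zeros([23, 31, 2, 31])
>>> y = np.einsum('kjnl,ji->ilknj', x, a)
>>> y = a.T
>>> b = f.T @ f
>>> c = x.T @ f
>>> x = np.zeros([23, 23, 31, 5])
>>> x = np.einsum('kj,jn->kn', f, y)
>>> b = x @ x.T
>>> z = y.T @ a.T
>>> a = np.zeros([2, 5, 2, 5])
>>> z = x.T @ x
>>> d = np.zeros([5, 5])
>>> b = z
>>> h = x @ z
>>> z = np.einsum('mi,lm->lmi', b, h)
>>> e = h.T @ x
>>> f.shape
(23, 5)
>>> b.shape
(31, 31)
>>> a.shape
(2, 5, 2, 5)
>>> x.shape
(23, 31)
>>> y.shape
(5, 31)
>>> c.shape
(31, 2, 31, 5)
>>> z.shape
(23, 31, 31)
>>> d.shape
(5, 5)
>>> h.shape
(23, 31)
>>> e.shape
(31, 31)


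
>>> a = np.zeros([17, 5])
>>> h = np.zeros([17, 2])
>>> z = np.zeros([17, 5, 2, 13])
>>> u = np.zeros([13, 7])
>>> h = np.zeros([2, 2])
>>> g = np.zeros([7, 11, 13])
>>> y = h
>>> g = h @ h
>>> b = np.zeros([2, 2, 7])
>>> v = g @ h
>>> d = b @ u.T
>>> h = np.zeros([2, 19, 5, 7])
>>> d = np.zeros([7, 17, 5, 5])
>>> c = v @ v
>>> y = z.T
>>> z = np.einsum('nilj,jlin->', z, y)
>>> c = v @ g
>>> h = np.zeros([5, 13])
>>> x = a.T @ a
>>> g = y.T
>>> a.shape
(17, 5)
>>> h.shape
(5, 13)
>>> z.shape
()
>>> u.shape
(13, 7)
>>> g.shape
(17, 5, 2, 13)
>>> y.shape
(13, 2, 5, 17)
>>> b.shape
(2, 2, 7)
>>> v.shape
(2, 2)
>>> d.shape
(7, 17, 5, 5)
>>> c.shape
(2, 2)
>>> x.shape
(5, 5)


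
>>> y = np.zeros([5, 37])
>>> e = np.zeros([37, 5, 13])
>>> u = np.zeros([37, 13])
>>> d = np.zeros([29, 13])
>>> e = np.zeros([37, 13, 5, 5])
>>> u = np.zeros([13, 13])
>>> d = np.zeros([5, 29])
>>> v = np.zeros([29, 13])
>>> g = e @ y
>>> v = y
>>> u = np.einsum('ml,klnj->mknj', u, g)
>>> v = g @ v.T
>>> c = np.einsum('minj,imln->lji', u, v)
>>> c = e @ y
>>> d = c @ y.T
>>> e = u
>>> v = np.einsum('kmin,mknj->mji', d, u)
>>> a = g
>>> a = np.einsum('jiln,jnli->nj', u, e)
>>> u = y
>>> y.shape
(5, 37)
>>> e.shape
(13, 37, 5, 37)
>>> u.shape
(5, 37)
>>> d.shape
(37, 13, 5, 5)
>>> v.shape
(13, 37, 5)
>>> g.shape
(37, 13, 5, 37)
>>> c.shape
(37, 13, 5, 37)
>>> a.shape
(37, 13)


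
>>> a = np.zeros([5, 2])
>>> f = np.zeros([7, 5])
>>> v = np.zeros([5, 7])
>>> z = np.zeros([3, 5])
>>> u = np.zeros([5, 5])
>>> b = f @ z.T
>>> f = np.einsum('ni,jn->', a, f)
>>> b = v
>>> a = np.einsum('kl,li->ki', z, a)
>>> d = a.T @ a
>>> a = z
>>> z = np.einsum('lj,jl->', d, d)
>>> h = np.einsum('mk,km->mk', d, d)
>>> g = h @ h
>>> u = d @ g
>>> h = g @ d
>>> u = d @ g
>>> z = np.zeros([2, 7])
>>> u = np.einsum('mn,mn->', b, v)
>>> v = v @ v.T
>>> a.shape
(3, 5)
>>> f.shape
()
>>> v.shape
(5, 5)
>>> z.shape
(2, 7)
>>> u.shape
()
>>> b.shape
(5, 7)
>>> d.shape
(2, 2)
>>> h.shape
(2, 2)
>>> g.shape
(2, 2)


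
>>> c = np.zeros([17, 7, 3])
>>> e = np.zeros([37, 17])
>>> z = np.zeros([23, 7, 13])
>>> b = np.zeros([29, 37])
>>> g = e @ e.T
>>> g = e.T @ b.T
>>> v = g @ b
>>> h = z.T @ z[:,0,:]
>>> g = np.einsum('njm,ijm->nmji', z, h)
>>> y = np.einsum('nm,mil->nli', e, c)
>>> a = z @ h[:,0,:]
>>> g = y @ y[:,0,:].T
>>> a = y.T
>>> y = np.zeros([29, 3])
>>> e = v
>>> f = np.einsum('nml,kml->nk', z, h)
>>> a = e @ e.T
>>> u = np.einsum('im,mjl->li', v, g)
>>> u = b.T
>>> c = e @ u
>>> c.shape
(17, 29)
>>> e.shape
(17, 37)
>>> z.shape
(23, 7, 13)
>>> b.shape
(29, 37)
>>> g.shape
(37, 3, 37)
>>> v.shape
(17, 37)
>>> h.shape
(13, 7, 13)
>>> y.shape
(29, 3)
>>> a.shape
(17, 17)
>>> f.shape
(23, 13)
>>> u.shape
(37, 29)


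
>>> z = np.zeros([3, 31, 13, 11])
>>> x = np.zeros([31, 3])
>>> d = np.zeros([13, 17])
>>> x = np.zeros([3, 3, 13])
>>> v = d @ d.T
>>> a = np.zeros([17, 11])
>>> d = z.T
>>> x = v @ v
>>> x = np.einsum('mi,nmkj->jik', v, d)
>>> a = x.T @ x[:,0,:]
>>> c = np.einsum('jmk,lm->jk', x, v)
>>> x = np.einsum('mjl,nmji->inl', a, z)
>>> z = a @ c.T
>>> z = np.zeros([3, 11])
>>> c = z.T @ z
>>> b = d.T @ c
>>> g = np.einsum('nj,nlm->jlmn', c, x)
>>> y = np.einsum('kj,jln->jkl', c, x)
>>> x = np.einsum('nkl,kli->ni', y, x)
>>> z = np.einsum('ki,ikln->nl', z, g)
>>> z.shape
(11, 31)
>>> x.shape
(11, 31)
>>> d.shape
(11, 13, 31, 3)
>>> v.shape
(13, 13)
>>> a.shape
(31, 13, 31)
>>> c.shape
(11, 11)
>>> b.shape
(3, 31, 13, 11)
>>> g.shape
(11, 3, 31, 11)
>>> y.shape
(11, 11, 3)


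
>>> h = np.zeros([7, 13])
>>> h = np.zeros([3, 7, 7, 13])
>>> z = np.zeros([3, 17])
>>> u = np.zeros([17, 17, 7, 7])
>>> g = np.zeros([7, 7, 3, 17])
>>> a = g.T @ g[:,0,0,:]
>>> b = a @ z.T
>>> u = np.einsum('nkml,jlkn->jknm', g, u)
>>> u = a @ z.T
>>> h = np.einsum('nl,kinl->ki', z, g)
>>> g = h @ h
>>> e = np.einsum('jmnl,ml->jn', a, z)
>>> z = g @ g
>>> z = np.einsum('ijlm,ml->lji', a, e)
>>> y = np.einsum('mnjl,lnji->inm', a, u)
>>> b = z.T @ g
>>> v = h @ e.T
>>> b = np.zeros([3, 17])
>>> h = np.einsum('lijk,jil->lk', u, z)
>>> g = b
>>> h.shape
(17, 3)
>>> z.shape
(7, 3, 17)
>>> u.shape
(17, 3, 7, 3)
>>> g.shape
(3, 17)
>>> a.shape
(17, 3, 7, 17)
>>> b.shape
(3, 17)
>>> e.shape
(17, 7)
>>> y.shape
(3, 3, 17)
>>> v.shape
(7, 17)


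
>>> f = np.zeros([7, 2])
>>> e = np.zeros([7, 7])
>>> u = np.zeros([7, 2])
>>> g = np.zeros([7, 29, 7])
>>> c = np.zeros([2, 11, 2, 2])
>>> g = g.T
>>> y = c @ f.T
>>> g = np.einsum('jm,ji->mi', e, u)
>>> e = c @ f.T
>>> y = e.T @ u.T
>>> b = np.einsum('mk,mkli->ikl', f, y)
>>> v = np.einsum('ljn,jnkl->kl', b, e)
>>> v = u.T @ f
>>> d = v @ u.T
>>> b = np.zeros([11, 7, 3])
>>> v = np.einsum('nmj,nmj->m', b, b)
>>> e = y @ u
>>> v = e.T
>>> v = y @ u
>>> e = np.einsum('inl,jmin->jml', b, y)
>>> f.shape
(7, 2)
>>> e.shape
(7, 2, 3)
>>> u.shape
(7, 2)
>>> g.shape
(7, 2)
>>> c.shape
(2, 11, 2, 2)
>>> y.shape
(7, 2, 11, 7)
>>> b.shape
(11, 7, 3)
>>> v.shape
(7, 2, 11, 2)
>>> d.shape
(2, 7)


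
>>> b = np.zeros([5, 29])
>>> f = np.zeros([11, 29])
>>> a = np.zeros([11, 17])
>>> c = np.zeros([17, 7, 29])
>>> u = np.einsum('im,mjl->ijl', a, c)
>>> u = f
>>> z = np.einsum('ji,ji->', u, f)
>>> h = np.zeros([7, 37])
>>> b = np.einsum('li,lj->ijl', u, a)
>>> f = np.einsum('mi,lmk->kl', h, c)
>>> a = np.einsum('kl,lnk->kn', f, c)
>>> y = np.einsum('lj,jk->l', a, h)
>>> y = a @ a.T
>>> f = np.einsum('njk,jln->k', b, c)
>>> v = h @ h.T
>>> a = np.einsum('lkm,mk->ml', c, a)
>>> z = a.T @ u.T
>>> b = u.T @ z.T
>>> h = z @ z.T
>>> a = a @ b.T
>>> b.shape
(29, 17)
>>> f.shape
(11,)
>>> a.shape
(29, 29)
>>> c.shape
(17, 7, 29)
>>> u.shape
(11, 29)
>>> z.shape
(17, 11)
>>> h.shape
(17, 17)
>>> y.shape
(29, 29)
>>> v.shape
(7, 7)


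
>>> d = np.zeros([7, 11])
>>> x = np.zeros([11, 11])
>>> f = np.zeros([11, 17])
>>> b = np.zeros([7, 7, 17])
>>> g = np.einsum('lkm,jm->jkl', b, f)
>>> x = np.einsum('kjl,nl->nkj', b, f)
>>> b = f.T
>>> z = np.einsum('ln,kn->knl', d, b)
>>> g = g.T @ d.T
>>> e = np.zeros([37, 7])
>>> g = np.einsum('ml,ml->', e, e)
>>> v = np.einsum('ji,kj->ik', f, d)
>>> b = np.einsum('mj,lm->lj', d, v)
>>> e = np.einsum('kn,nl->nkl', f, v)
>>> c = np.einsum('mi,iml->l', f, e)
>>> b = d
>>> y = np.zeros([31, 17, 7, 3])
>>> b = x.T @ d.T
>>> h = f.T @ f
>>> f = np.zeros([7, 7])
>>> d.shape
(7, 11)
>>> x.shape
(11, 7, 7)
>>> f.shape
(7, 7)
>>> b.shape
(7, 7, 7)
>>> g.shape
()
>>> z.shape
(17, 11, 7)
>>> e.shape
(17, 11, 7)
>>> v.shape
(17, 7)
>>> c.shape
(7,)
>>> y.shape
(31, 17, 7, 3)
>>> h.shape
(17, 17)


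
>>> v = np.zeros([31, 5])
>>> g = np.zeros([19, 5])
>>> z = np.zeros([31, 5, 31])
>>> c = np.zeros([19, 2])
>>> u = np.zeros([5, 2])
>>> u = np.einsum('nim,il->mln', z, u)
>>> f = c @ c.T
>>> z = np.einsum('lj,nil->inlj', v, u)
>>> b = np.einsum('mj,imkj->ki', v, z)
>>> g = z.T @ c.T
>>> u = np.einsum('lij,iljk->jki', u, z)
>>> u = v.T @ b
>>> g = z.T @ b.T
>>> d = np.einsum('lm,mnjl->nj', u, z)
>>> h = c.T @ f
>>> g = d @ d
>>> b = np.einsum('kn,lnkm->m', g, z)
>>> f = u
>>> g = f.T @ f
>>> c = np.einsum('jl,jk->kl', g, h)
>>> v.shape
(31, 5)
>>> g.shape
(2, 2)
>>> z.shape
(2, 31, 31, 5)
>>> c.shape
(19, 2)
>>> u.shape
(5, 2)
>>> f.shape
(5, 2)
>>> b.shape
(5,)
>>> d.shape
(31, 31)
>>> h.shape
(2, 19)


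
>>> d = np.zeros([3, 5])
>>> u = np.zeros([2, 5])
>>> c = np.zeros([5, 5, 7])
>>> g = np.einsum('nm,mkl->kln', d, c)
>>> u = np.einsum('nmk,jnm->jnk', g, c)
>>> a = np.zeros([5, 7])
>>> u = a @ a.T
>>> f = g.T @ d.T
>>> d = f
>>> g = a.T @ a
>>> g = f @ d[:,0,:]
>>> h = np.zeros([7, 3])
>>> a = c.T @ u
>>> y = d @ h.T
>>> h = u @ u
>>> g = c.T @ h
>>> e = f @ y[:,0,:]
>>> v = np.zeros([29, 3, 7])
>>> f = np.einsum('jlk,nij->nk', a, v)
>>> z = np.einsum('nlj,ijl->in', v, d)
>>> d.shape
(3, 7, 3)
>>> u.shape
(5, 5)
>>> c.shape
(5, 5, 7)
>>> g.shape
(7, 5, 5)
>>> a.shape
(7, 5, 5)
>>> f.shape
(29, 5)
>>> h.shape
(5, 5)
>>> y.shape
(3, 7, 7)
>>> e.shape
(3, 7, 7)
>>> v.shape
(29, 3, 7)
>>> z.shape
(3, 29)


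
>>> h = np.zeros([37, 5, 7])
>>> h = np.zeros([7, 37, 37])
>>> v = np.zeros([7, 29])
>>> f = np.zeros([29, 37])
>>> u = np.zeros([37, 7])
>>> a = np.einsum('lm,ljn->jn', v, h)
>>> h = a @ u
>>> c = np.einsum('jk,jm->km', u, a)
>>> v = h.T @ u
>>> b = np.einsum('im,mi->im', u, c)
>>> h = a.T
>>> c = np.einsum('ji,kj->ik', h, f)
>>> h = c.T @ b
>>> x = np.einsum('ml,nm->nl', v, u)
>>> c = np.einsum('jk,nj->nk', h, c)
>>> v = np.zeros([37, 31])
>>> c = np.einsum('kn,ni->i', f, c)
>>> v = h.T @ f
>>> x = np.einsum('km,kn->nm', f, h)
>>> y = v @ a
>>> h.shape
(29, 7)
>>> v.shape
(7, 37)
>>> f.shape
(29, 37)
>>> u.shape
(37, 7)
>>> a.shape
(37, 37)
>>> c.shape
(7,)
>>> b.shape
(37, 7)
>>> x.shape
(7, 37)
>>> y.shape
(7, 37)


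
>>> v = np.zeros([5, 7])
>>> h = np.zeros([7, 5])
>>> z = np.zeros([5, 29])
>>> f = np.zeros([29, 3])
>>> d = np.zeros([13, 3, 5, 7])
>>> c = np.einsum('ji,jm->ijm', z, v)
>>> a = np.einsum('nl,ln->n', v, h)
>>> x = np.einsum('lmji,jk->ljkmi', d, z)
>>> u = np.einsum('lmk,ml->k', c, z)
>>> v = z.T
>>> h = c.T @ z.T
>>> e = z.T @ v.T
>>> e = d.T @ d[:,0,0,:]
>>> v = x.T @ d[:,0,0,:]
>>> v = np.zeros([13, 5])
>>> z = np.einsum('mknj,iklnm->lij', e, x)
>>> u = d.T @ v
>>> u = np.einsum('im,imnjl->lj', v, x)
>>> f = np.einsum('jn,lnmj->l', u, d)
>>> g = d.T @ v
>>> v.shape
(13, 5)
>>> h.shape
(7, 5, 5)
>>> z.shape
(29, 13, 7)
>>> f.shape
(13,)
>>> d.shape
(13, 3, 5, 7)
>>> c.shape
(29, 5, 7)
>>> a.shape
(5,)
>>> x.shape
(13, 5, 29, 3, 7)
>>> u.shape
(7, 3)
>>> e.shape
(7, 5, 3, 7)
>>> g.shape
(7, 5, 3, 5)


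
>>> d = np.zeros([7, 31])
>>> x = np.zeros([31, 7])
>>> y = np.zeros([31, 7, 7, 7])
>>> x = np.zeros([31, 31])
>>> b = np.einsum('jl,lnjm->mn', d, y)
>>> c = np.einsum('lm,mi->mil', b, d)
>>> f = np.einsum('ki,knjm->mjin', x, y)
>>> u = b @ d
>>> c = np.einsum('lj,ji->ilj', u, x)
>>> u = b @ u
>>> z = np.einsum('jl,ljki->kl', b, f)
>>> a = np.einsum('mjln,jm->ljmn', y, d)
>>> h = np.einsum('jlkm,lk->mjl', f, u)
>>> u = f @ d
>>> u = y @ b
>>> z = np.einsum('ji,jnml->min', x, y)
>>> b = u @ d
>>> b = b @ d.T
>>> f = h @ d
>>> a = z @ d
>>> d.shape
(7, 31)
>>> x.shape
(31, 31)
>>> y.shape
(31, 7, 7, 7)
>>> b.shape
(31, 7, 7, 7)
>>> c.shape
(31, 7, 31)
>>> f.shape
(7, 7, 31)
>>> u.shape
(31, 7, 7, 7)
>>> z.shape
(7, 31, 7)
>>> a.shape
(7, 31, 31)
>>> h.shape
(7, 7, 7)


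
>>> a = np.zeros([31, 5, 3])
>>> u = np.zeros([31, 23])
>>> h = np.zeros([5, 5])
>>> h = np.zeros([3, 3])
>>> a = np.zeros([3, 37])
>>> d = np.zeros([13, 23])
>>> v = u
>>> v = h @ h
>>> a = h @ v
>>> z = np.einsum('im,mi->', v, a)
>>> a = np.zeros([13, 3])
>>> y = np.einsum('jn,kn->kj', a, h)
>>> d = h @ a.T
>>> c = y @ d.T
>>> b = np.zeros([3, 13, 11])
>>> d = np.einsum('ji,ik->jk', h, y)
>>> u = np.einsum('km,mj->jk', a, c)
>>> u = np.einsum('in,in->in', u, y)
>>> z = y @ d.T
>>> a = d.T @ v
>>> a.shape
(13, 3)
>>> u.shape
(3, 13)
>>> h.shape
(3, 3)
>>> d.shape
(3, 13)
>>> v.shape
(3, 3)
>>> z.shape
(3, 3)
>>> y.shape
(3, 13)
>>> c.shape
(3, 3)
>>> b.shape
(3, 13, 11)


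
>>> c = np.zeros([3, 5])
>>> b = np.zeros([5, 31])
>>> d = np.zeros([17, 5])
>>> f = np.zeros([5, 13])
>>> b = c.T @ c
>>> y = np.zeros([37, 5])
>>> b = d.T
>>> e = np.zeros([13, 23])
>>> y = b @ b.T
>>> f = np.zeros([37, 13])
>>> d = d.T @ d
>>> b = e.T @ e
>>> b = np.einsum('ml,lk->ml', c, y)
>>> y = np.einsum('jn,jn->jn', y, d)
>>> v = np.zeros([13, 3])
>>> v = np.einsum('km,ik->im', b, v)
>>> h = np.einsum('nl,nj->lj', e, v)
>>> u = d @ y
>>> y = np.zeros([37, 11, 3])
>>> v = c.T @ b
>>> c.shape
(3, 5)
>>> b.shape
(3, 5)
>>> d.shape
(5, 5)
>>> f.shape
(37, 13)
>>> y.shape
(37, 11, 3)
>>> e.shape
(13, 23)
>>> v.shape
(5, 5)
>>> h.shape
(23, 5)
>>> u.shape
(5, 5)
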